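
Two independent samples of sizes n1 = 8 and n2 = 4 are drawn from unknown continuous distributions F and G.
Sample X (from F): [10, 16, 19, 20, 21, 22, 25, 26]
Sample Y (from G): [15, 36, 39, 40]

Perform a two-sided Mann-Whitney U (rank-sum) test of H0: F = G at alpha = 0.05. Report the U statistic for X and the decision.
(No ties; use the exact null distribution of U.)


Step 1: Combine and sort all 12 observations; assign midranks.
sorted (value, group): (10,X), (15,Y), (16,X), (19,X), (20,X), (21,X), (22,X), (25,X), (26,X), (36,Y), (39,Y), (40,Y)
ranks: 10->1, 15->2, 16->3, 19->4, 20->5, 21->6, 22->7, 25->8, 26->9, 36->10, 39->11, 40->12
Step 2: Rank sum for X: R1 = 1 + 3 + 4 + 5 + 6 + 7 + 8 + 9 = 43.
Step 3: U_X = R1 - n1(n1+1)/2 = 43 - 8*9/2 = 43 - 36 = 7.
       U_Y = n1*n2 - U_X = 32 - 7 = 25.
Step 4: No ties, so the exact null distribution of U (based on enumerating the C(12,8) = 495 equally likely rank assignments) gives the two-sided p-value.
Step 5: p-value = 0.153535; compare to alpha = 0.05. fail to reject H0.

U_X = 7, p = 0.153535, fail to reject H0 at alpha = 0.05.


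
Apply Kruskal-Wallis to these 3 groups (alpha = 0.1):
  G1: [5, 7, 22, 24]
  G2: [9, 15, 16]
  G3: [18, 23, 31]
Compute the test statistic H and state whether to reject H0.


Step 1: Combine all N = 10 observations and assign midranks.
sorted (value, group, rank): (5,G1,1), (7,G1,2), (9,G2,3), (15,G2,4), (16,G2,5), (18,G3,6), (22,G1,7), (23,G3,8), (24,G1,9), (31,G3,10)
Step 2: Sum ranks within each group.
R_1 = 19 (n_1 = 4)
R_2 = 12 (n_2 = 3)
R_3 = 24 (n_3 = 3)
Step 3: H = 12/(N(N+1)) * sum(R_i^2/n_i) - 3(N+1)
     = 12/(10*11) * (19^2/4 + 12^2/3 + 24^2/3) - 3*11
     = 0.109091 * 330.25 - 33
     = 3.027273.
Step 4: No ties, so H is used without correction.
Step 5: Under H0, H ~ chi^2(2); p-value = 0.220108.
Step 6: alpha = 0.1. fail to reject H0.

H = 3.0273, df = 2, p = 0.220108, fail to reject H0.


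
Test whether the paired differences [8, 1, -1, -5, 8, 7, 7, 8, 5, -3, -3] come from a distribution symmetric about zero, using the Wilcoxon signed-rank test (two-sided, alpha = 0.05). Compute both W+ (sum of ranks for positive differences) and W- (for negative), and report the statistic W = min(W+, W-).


Step 1: Drop any zero differences (none here) and take |d_i|.
|d| = [8, 1, 1, 5, 8, 7, 7, 8, 5, 3, 3]
Step 2: Midrank |d_i| (ties get averaged ranks).
ranks: |8|->10, |1|->1.5, |1|->1.5, |5|->5.5, |8|->10, |7|->7.5, |7|->7.5, |8|->10, |5|->5.5, |3|->3.5, |3|->3.5
Step 3: Attach original signs; sum ranks with positive sign and with negative sign.
W+ = 10 + 1.5 + 10 + 7.5 + 7.5 + 10 + 5.5 = 52
W- = 1.5 + 5.5 + 3.5 + 3.5 = 14
(Check: W+ + W- = 66 should equal n(n+1)/2 = 66.)
Step 4: Test statistic W = min(W+, W-) = 14.
Step 5: Ties in |d|, so use the tie-corrected normal approximation.
        E[W] = n(n+1)/4 = 11*12/4 = 33.
        Tie groups: |d|=1 (t=2), |d|=3 (t=2), |d|=5 (t=2), |d|=7 (t=2), |d|=8 (t=3); sum(t^3 - t) = 48.
        Var[W] = n(n+1)(2n+1)/24 - sum(t^3-t)/48 = 3036/24 - 48/48 = 125.5.
        z = (W - E[W]) / sqrt(Var[W]) = (14 - 33) / 11.2027 = -1.6960.
        Two-sided p = 2*Phi(z) = 0.089882.
Step 6: alpha = 0.05. fail to reject H0.

W+ = 52, W- = 14, W = min = 14, p = 0.089882, fail to reject H0.


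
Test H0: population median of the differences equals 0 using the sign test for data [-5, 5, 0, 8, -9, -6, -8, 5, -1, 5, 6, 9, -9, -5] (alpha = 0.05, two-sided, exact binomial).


Step 1: Discard zero differences. Original n = 14; n_eff = number of nonzero differences = 13.
Nonzero differences (with sign): -5, +5, +8, -9, -6, -8, +5, -1, +5, +6, +9, -9, -5
Step 2: Count signs: positive = 6, negative = 7.
Step 3: Under H0: P(positive) = 0.5, so the number of positives S ~ Bin(13, 0.5).
Step 4: Two-sided exact p-value = sum of Bin(13,0.5) probabilities at or below the observed probability = 1.000000.
Step 5: alpha = 0.05. fail to reject H0.

n_eff = 13, pos = 6, neg = 7, p = 1.000000, fail to reject H0.


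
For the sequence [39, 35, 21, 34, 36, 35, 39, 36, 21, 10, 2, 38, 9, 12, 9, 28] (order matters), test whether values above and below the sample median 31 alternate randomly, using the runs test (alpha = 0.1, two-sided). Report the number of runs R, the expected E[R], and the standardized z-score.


Step 1: Compute median = 31; label A = above, B = below.
Labels in order: AABAAAAABBBABBBB  (n_A = 8, n_B = 8)
Step 2: Count runs R = 6.
Step 3: Under H0 (random ordering), E[R] = 2*n_A*n_B/(n_A+n_B) + 1 = 2*8*8/16 + 1 = 9.0000.
        Var[R] = 2*n_A*n_B*(2*n_A*n_B - n_A - n_B) / ((n_A+n_B)^2 * (n_A+n_B-1)) = 14336/3840 = 3.7333.
        SD[R] = 1.9322.
Step 4: Continuity-corrected z = (R + 0.5 - E[R]) / SD[R] = (6 + 0.5 - 9.0000) / 1.9322 = -1.2939.
Step 5: Two-sided p-value via normal approximation = 2*(1 - Phi(|z|)) = 0.195709.
Step 6: alpha = 0.1. fail to reject H0.

R = 6, z = -1.2939, p = 0.195709, fail to reject H0.


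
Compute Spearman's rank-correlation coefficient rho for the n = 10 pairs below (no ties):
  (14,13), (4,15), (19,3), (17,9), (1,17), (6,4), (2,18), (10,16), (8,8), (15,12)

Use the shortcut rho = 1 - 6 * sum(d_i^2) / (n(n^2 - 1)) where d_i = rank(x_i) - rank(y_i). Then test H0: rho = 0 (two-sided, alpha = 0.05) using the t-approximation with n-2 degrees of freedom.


Step 1: Rank x and y separately (midranks; no ties here).
rank(x): 14->7, 4->3, 19->10, 17->9, 1->1, 6->4, 2->2, 10->6, 8->5, 15->8
rank(y): 13->6, 15->7, 3->1, 9->4, 17->9, 4->2, 18->10, 16->8, 8->3, 12->5
Step 2: d_i = R_x(i) - R_y(i); compute d_i^2.
  (7-6)^2=1, (3-7)^2=16, (10-1)^2=81, (9-4)^2=25, (1-9)^2=64, (4-2)^2=4, (2-10)^2=64, (6-8)^2=4, (5-3)^2=4, (8-5)^2=9
sum(d^2) = 272.
Step 3: rho = 1 - 6*272 / (10*(10^2 - 1)) = 1 - 1632/990 = -0.648485.
Step 4: Under H0, t = rho * sqrt((n-2)/(1-rho^2)) = -2.4095 ~ t(8).
Step 5: Two-sided p-value from the t-distribution with 8 df = 0.042540.
Step 6: alpha = 0.05. reject H0.

rho = -0.6485, p = 0.042540, reject H0 at alpha = 0.05.


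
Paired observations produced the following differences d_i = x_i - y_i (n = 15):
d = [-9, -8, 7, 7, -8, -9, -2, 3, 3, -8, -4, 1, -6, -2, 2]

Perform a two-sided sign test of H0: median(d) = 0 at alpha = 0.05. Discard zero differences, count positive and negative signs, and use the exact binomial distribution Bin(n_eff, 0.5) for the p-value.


Step 1: Discard zero differences. Original n = 15; n_eff = number of nonzero differences = 15.
Nonzero differences (with sign): -9, -8, +7, +7, -8, -9, -2, +3, +3, -8, -4, +1, -6, -2, +2
Step 2: Count signs: positive = 6, negative = 9.
Step 3: Under H0: P(positive) = 0.5, so the number of positives S ~ Bin(15, 0.5).
Step 4: Two-sided exact p-value = sum of Bin(15,0.5) probabilities at or below the observed probability = 0.607239.
Step 5: alpha = 0.05. fail to reject H0.

n_eff = 15, pos = 6, neg = 9, p = 0.607239, fail to reject H0.


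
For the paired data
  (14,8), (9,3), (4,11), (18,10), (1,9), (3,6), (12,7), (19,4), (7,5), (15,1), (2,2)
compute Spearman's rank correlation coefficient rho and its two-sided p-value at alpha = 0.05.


Step 1: Rank x and y separately (midranks; no ties here).
rank(x): 14->8, 9->6, 4->4, 18->10, 1->1, 3->3, 12->7, 19->11, 7->5, 15->9, 2->2
rank(y): 8->8, 3->3, 11->11, 10->10, 9->9, 6->6, 7->7, 4->4, 5->5, 1->1, 2->2
Step 2: d_i = R_x(i) - R_y(i); compute d_i^2.
  (8-8)^2=0, (6-3)^2=9, (4-11)^2=49, (10-10)^2=0, (1-9)^2=64, (3-6)^2=9, (7-7)^2=0, (11-4)^2=49, (5-5)^2=0, (9-1)^2=64, (2-2)^2=0
sum(d^2) = 244.
Step 3: rho = 1 - 6*244 / (11*(11^2 - 1)) = 1 - 1464/1320 = -0.109091.
Step 4: Under H0, t = rho * sqrt((n-2)/(1-rho^2)) = -0.3292 ~ t(9).
Step 5: Two-sided p-value from the t-distribution with 9 df = 0.749509.
Step 6: alpha = 0.05. fail to reject H0.

rho = -0.1091, p = 0.749509, fail to reject H0 at alpha = 0.05.


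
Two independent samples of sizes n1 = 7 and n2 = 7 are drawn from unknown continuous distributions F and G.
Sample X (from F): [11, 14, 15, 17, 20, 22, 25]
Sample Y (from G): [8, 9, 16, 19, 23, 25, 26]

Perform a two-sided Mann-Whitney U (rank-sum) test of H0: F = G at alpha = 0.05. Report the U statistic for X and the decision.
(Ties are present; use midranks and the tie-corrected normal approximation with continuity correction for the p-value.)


Step 1: Combine and sort all 14 observations; assign midranks.
sorted (value, group): (8,Y), (9,Y), (11,X), (14,X), (15,X), (16,Y), (17,X), (19,Y), (20,X), (22,X), (23,Y), (25,X), (25,Y), (26,Y)
ranks: 8->1, 9->2, 11->3, 14->4, 15->5, 16->6, 17->7, 19->8, 20->9, 22->10, 23->11, 25->12.5, 25->12.5, 26->14
Step 2: Rank sum for X: R1 = 3 + 4 + 5 + 7 + 9 + 10 + 12.5 = 50.5.
Step 3: U_X = R1 - n1(n1+1)/2 = 50.5 - 7*8/2 = 50.5 - 28 = 22.5.
       U_Y = n1*n2 - U_X = 49 - 22.5 = 26.5.
Step 4: Ties are present, so use the tie-corrected normal approximation (with continuity correction) for the p-value.
Step 5: p-value = 0.847841; compare to alpha = 0.05. fail to reject H0.

U_X = 22.5, p = 0.847841, fail to reject H0 at alpha = 0.05.


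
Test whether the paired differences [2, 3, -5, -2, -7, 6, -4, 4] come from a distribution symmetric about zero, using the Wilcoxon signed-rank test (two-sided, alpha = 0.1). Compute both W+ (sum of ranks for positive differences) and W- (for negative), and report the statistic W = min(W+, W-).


Step 1: Drop any zero differences (none here) and take |d_i|.
|d| = [2, 3, 5, 2, 7, 6, 4, 4]
Step 2: Midrank |d_i| (ties get averaged ranks).
ranks: |2|->1.5, |3|->3, |5|->6, |2|->1.5, |7|->8, |6|->7, |4|->4.5, |4|->4.5
Step 3: Attach original signs; sum ranks with positive sign and with negative sign.
W+ = 1.5 + 3 + 7 + 4.5 = 16
W- = 6 + 1.5 + 8 + 4.5 = 20
(Check: W+ + W- = 36 should equal n(n+1)/2 = 36.)
Step 4: Test statistic W = min(W+, W-) = 16.
Step 5: Ties in |d|, so use the tie-corrected normal approximation.
        E[W] = n(n+1)/4 = 8*9/4 = 18.
        Tie groups: |d|=2 (t=2), |d|=4 (t=2); sum(t^3 - t) = 12.
        Var[W] = n(n+1)(2n+1)/24 - sum(t^3-t)/48 = 1224/24 - 12/48 = 50.75.
        z = (W - E[W]) / sqrt(Var[W]) = (16 - 18) / 7.1239 = -0.2807.
        Two-sided p = 2*Phi(z) = 0.778906.
Step 6: alpha = 0.1. fail to reject H0.

W+ = 16, W- = 20, W = min = 16, p = 0.778906, fail to reject H0.


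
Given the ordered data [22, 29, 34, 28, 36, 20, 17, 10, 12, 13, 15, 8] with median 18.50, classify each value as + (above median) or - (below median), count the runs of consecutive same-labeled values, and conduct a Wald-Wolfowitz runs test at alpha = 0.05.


Step 1: Compute median = 18.50; label A = above, B = below.
Labels in order: AAAAAABBBBBB  (n_A = 6, n_B = 6)
Step 2: Count runs R = 2.
Step 3: Under H0 (random ordering), E[R] = 2*n_A*n_B/(n_A+n_B) + 1 = 2*6*6/12 + 1 = 7.0000.
        Var[R] = 2*n_A*n_B*(2*n_A*n_B - n_A - n_B) / ((n_A+n_B)^2 * (n_A+n_B-1)) = 4320/1584 = 2.7273.
        SD[R] = 1.6514.
Step 4: Continuity-corrected z = (R + 0.5 - E[R]) / SD[R] = (2 + 0.5 - 7.0000) / 1.6514 = -2.7249.
Step 5: Two-sided p-value via normal approximation = 2*(1 - Phi(|z|)) = 0.006432.
Step 6: alpha = 0.05. reject H0.

R = 2, z = -2.7249, p = 0.006432, reject H0.


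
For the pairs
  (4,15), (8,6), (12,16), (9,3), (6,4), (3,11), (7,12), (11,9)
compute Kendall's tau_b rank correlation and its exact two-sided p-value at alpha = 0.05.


Step 1: Enumerate the 28 unordered pairs (i,j) with i<j and classify each by sign(x_j-x_i) * sign(y_j-y_i).
  (1,2):dx=+4,dy=-9->D; (1,3):dx=+8,dy=+1->C; (1,4):dx=+5,dy=-12->D; (1,5):dx=+2,dy=-11->D
  (1,6):dx=-1,dy=-4->C; (1,7):dx=+3,dy=-3->D; (1,8):dx=+7,dy=-6->D; (2,3):dx=+4,dy=+10->C
  (2,4):dx=+1,dy=-3->D; (2,5):dx=-2,dy=-2->C; (2,6):dx=-5,dy=+5->D; (2,7):dx=-1,dy=+6->D
  (2,8):dx=+3,dy=+3->C; (3,4):dx=-3,dy=-13->C; (3,5):dx=-6,dy=-12->C; (3,6):dx=-9,dy=-5->C
  (3,7):dx=-5,dy=-4->C; (3,8):dx=-1,dy=-7->C; (4,5):dx=-3,dy=+1->D; (4,6):dx=-6,dy=+8->D
  (4,7):dx=-2,dy=+9->D; (4,8):dx=+2,dy=+6->C; (5,6):dx=-3,dy=+7->D; (5,7):dx=+1,dy=+8->C
  (5,8):dx=+5,dy=+5->C; (6,7):dx=+4,dy=+1->C; (6,8):dx=+8,dy=-2->D; (7,8):dx=+4,dy=-3->D
Step 2: C = 14, D = 14, total pairs = 28.
Step 3: tau = (C - D)/(n(n-1)/2) = (14 - 14)/28 = 0.000000.
Step 4: Exact two-sided p-value (enumerate n! = 40320 permutations of y under H0): p = 1.000000.
Step 5: alpha = 0.05. fail to reject H0.

tau_b = 0.0000 (C=14, D=14), p = 1.000000, fail to reject H0.


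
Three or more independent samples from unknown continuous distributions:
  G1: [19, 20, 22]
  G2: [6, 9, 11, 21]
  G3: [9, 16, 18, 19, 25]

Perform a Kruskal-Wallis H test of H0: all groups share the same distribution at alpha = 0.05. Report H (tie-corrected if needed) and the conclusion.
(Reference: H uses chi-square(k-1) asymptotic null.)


Step 1: Combine all N = 12 observations and assign midranks.
sorted (value, group, rank): (6,G2,1), (9,G2,2.5), (9,G3,2.5), (11,G2,4), (16,G3,5), (18,G3,6), (19,G1,7.5), (19,G3,7.5), (20,G1,9), (21,G2,10), (22,G1,11), (25,G3,12)
Step 2: Sum ranks within each group.
R_1 = 27.5 (n_1 = 3)
R_2 = 17.5 (n_2 = 4)
R_3 = 33 (n_3 = 5)
Step 3: H = 12/(N(N+1)) * sum(R_i^2/n_i) - 3(N+1)
     = 12/(12*13) * (27.5^2/3 + 17.5^2/4 + 33^2/5) - 3*13
     = 0.076923 * 546.446 - 39
     = 3.034295.
Step 4: Ties present; correction factor C = 1 - 12/(12^3 - 12) = 0.993007. Corrected H = 3.034295 / 0.993007 = 3.055663.
Step 5: Under H0, H ~ chi^2(2); p-value = 0.217006.
Step 6: alpha = 0.05. fail to reject H0.

H = 3.0557, df = 2, p = 0.217006, fail to reject H0.


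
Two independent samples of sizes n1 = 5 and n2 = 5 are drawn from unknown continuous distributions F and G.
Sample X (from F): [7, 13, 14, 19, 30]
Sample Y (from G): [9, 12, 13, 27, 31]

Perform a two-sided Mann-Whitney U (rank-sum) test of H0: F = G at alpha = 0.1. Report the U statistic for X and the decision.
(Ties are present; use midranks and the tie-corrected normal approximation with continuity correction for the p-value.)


Step 1: Combine and sort all 10 observations; assign midranks.
sorted (value, group): (7,X), (9,Y), (12,Y), (13,X), (13,Y), (14,X), (19,X), (27,Y), (30,X), (31,Y)
ranks: 7->1, 9->2, 12->3, 13->4.5, 13->4.5, 14->6, 19->7, 27->8, 30->9, 31->10
Step 2: Rank sum for X: R1 = 1 + 4.5 + 6 + 7 + 9 = 27.5.
Step 3: U_X = R1 - n1(n1+1)/2 = 27.5 - 5*6/2 = 27.5 - 15 = 12.5.
       U_Y = n1*n2 - U_X = 25 - 12.5 = 12.5.
Step 4: Ties are present, so use the tie-corrected normal approximation (with continuity correction) for the p-value.
Step 5: p-value = 1.000000; compare to alpha = 0.1. fail to reject H0.

U_X = 12.5, p = 1.000000, fail to reject H0 at alpha = 0.1.


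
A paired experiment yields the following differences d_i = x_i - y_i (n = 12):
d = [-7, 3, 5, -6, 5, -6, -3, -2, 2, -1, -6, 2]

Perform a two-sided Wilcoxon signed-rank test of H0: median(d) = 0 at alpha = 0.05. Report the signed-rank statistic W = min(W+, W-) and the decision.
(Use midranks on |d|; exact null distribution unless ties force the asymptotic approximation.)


Step 1: Drop any zero differences (none here) and take |d_i|.
|d| = [7, 3, 5, 6, 5, 6, 3, 2, 2, 1, 6, 2]
Step 2: Midrank |d_i| (ties get averaged ranks).
ranks: |7|->12, |3|->5.5, |5|->7.5, |6|->10, |5|->7.5, |6|->10, |3|->5.5, |2|->3, |2|->3, |1|->1, |6|->10, |2|->3
Step 3: Attach original signs; sum ranks with positive sign and with negative sign.
W+ = 5.5 + 7.5 + 7.5 + 3 + 3 = 26.5
W- = 12 + 10 + 10 + 5.5 + 3 + 1 + 10 = 51.5
(Check: W+ + W- = 78 should equal n(n+1)/2 = 78.)
Step 4: Test statistic W = min(W+, W-) = 26.5.
Step 5: Ties in |d|, so use the tie-corrected normal approximation.
        E[W] = n(n+1)/4 = 12*13/4 = 39.
        Tie groups: |d|=2 (t=3), |d|=3 (t=2), |d|=5 (t=2), |d|=6 (t=3); sum(t^3 - t) = 60.
        Var[W] = n(n+1)(2n+1)/24 - sum(t^3-t)/48 = 3900/24 - 60/48 = 161.25.
        z = (W - E[W]) / sqrt(Var[W]) = (26.5 - 39) / 12.6984 = -0.9844.
        Two-sided p = 2*Phi(z) = 0.324932.
Step 6: alpha = 0.05. fail to reject H0.

W+ = 26.5, W- = 51.5, W = min = 26.5, p = 0.324932, fail to reject H0.


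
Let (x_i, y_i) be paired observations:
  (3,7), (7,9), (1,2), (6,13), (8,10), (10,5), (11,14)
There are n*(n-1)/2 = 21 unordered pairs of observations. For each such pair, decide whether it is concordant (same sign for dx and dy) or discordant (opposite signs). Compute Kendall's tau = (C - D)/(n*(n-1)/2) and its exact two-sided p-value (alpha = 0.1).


Step 1: Enumerate the 21 unordered pairs (i,j) with i<j and classify each by sign(x_j-x_i) * sign(y_j-y_i).
  (1,2):dx=+4,dy=+2->C; (1,3):dx=-2,dy=-5->C; (1,4):dx=+3,dy=+6->C; (1,5):dx=+5,dy=+3->C
  (1,6):dx=+7,dy=-2->D; (1,7):dx=+8,dy=+7->C; (2,3):dx=-6,dy=-7->C; (2,4):dx=-1,dy=+4->D
  (2,5):dx=+1,dy=+1->C; (2,6):dx=+3,dy=-4->D; (2,7):dx=+4,dy=+5->C; (3,4):dx=+5,dy=+11->C
  (3,5):dx=+7,dy=+8->C; (3,6):dx=+9,dy=+3->C; (3,7):dx=+10,dy=+12->C; (4,5):dx=+2,dy=-3->D
  (4,6):dx=+4,dy=-8->D; (4,7):dx=+5,dy=+1->C; (5,6):dx=+2,dy=-5->D; (5,7):dx=+3,dy=+4->C
  (6,7):dx=+1,dy=+9->C
Step 2: C = 15, D = 6, total pairs = 21.
Step 3: tau = (C - D)/(n(n-1)/2) = (15 - 6)/21 = 0.428571.
Step 4: Exact two-sided p-value (enumerate n! = 5040 permutations of y under H0): p = 0.238889.
Step 5: alpha = 0.1. fail to reject H0.

tau_b = 0.4286 (C=15, D=6), p = 0.238889, fail to reject H0.


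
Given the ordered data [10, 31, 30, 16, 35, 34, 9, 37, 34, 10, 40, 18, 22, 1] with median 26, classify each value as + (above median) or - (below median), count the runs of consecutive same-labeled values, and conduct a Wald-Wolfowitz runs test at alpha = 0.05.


Step 1: Compute median = 26; label A = above, B = below.
Labels in order: BAABAABAABABBB  (n_A = 7, n_B = 7)
Step 2: Count runs R = 9.
Step 3: Under H0 (random ordering), E[R] = 2*n_A*n_B/(n_A+n_B) + 1 = 2*7*7/14 + 1 = 8.0000.
        Var[R] = 2*n_A*n_B*(2*n_A*n_B - n_A - n_B) / ((n_A+n_B)^2 * (n_A+n_B-1)) = 8232/2548 = 3.2308.
        SD[R] = 1.7974.
Step 4: Continuity-corrected z = (R - 0.5 - E[R]) / SD[R] = (9 - 0.5 - 8.0000) / 1.7974 = 0.2782.
Step 5: Two-sided p-value via normal approximation = 2*(1 - Phi(|z|)) = 0.780879.
Step 6: alpha = 0.05. fail to reject H0.

R = 9, z = 0.2782, p = 0.780879, fail to reject H0.


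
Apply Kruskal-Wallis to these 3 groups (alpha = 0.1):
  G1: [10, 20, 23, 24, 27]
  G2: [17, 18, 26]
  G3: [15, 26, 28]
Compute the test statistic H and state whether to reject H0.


Step 1: Combine all N = 11 observations and assign midranks.
sorted (value, group, rank): (10,G1,1), (15,G3,2), (17,G2,3), (18,G2,4), (20,G1,5), (23,G1,6), (24,G1,7), (26,G2,8.5), (26,G3,8.5), (27,G1,10), (28,G3,11)
Step 2: Sum ranks within each group.
R_1 = 29 (n_1 = 5)
R_2 = 15.5 (n_2 = 3)
R_3 = 21.5 (n_3 = 3)
Step 3: H = 12/(N(N+1)) * sum(R_i^2/n_i) - 3(N+1)
     = 12/(11*12) * (29^2/5 + 15.5^2/3 + 21.5^2/3) - 3*12
     = 0.090909 * 402.367 - 36
     = 0.578788.
Step 4: Ties present; correction factor C = 1 - 6/(11^3 - 11) = 0.995455. Corrected H = 0.578788 / 0.995455 = 0.581431.
Step 5: Under H0, H ~ chi^2(2); p-value = 0.747728.
Step 6: alpha = 0.1. fail to reject H0.

H = 0.5814, df = 2, p = 0.747728, fail to reject H0.


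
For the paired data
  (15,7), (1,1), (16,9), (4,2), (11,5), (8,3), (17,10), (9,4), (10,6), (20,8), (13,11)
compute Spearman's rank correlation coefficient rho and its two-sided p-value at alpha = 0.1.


Step 1: Rank x and y separately (midranks; no ties here).
rank(x): 15->8, 1->1, 16->9, 4->2, 11->6, 8->3, 17->10, 9->4, 10->5, 20->11, 13->7
rank(y): 7->7, 1->1, 9->9, 2->2, 5->5, 3->3, 10->10, 4->4, 6->6, 8->8, 11->11
Step 2: d_i = R_x(i) - R_y(i); compute d_i^2.
  (8-7)^2=1, (1-1)^2=0, (9-9)^2=0, (2-2)^2=0, (6-5)^2=1, (3-3)^2=0, (10-10)^2=0, (4-4)^2=0, (5-6)^2=1, (11-8)^2=9, (7-11)^2=16
sum(d^2) = 28.
Step 3: rho = 1 - 6*28 / (11*(11^2 - 1)) = 1 - 168/1320 = 0.872727.
Step 4: Under H0, t = rho * sqrt((n-2)/(1-rho^2)) = 5.3628 ~ t(9).
Step 5: Two-sided p-value from the t-distribution with 9 df = 0.000455.
Step 6: alpha = 0.1. reject H0.

rho = 0.8727, p = 0.000455, reject H0 at alpha = 0.1.


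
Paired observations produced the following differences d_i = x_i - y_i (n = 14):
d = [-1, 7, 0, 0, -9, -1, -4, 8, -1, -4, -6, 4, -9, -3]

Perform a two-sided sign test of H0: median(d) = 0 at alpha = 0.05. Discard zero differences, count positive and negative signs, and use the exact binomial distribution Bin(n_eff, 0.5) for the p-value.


Step 1: Discard zero differences. Original n = 14; n_eff = number of nonzero differences = 12.
Nonzero differences (with sign): -1, +7, -9, -1, -4, +8, -1, -4, -6, +4, -9, -3
Step 2: Count signs: positive = 3, negative = 9.
Step 3: Under H0: P(positive) = 0.5, so the number of positives S ~ Bin(12, 0.5).
Step 4: Two-sided exact p-value = sum of Bin(12,0.5) probabilities at or below the observed probability = 0.145996.
Step 5: alpha = 0.05. fail to reject H0.

n_eff = 12, pos = 3, neg = 9, p = 0.145996, fail to reject H0.


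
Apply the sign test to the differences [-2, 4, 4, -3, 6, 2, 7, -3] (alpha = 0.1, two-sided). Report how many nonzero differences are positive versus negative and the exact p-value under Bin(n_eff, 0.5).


Step 1: Discard zero differences. Original n = 8; n_eff = number of nonzero differences = 8.
Nonzero differences (with sign): -2, +4, +4, -3, +6, +2, +7, -3
Step 2: Count signs: positive = 5, negative = 3.
Step 3: Under H0: P(positive) = 0.5, so the number of positives S ~ Bin(8, 0.5).
Step 4: Two-sided exact p-value = sum of Bin(8,0.5) probabilities at or below the observed probability = 0.726562.
Step 5: alpha = 0.1. fail to reject H0.

n_eff = 8, pos = 5, neg = 3, p = 0.726562, fail to reject H0.


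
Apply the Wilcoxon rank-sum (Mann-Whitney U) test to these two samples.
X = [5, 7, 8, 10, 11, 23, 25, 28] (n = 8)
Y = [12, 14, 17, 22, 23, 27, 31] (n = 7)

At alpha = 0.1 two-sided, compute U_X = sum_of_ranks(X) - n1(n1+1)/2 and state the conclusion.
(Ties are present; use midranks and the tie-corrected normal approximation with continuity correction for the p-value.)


Step 1: Combine and sort all 15 observations; assign midranks.
sorted (value, group): (5,X), (7,X), (8,X), (10,X), (11,X), (12,Y), (14,Y), (17,Y), (22,Y), (23,X), (23,Y), (25,X), (27,Y), (28,X), (31,Y)
ranks: 5->1, 7->2, 8->3, 10->4, 11->5, 12->6, 14->7, 17->8, 22->9, 23->10.5, 23->10.5, 25->12, 27->13, 28->14, 31->15
Step 2: Rank sum for X: R1 = 1 + 2 + 3 + 4 + 5 + 10.5 + 12 + 14 = 51.5.
Step 3: U_X = R1 - n1(n1+1)/2 = 51.5 - 8*9/2 = 51.5 - 36 = 15.5.
       U_Y = n1*n2 - U_X = 56 - 15.5 = 40.5.
Step 4: Ties are present, so use the tie-corrected normal approximation (with continuity correction) for the p-value.
Step 5: p-value = 0.164537; compare to alpha = 0.1. fail to reject H0.

U_X = 15.5, p = 0.164537, fail to reject H0 at alpha = 0.1.


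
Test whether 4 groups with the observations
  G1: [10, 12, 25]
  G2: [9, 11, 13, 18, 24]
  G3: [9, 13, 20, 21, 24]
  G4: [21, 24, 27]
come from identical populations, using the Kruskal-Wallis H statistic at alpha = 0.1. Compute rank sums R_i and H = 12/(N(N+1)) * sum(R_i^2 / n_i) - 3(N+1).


Step 1: Combine all N = 16 observations and assign midranks.
sorted (value, group, rank): (9,G2,1.5), (9,G3,1.5), (10,G1,3), (11,G2,4), (12,G1,5), (13,G2,6.5), (13,G3,6.5), (18,G2,8), (20,G3,9), (21,G3,10.5), (21,G4,10.5), (24,G2,13), (24,G3,13), (24,G4,13), (25,G1,15), (27,G4,16)
Step 2: Sum ranks within each group.
R_1 = 23 (n_1 = 3)
R_2 = 33 (n_2 = 5)
R_3 = 40.5 (n_3 = 5)
R_4 = 39.5 (n_4 = 3)
Step 3: H = 12/(N(N+1)) * sum(R_i^2/n_i) - 3(N+1)
     = 12/(16*17) * (23^2/3 + 33^2/5 + 40.5^2/5 + 39.5^2/3) - 3*17
     = 0.044118 * 1242.27 - 51
     = 3.805882.
Step 4: Ties present; correction factor C = 1 - 42/(16^3 - 16) = 0.989706. Corrected H = 3.805882 / 0.989706 = 3.845468.
Step 5: Under H0, H ~ chi^2(3); p-value = 0.278642.
Step 6: alpha = 0.1. fail to reject H0.

H = 3.8455, df = 3, p = 0.278642, fail to reject H0.


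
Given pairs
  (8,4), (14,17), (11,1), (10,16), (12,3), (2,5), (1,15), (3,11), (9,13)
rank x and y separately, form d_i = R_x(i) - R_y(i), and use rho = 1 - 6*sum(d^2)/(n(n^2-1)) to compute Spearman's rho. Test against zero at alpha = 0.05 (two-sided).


Step 1: Rank x and y separately (midranks; no ties here).
rank(x): 8->4, 14->9, 11->7, 10->6, 12->8, 2->2, 1->1, 3->3, 9->5
rank(y): 4->3, 17->9, 1->1, 16->8, 3->2, 5->4, 15->7, 11->5, 13->6
Step 2: d_i = R_x(i) - R_y(i); compute d_i^2.
  (4-3)^2=1, (9-9)^2=0, (7-1)^2=36, (6-8)^2=4, (8-2)^2=36, (2-4)^2=4, (1-7)^2=36, (3-5)^2=4, (5-6)^2=1
sum(d^2) = 122.
Step 3: rho = 1 - 6*122 / (9*(9^2 - 1)) = 1 - 732/720 = -0.016667.
Step 4: Under H0, t = rho * sqrt((n-2)/(1-rho^2)) = -0.0441 ~ t(7).
Step 5: Two-sided p-value from the t-distribution with 7 df = 0.966055.
Step 6: alpha = 0.05. fail to reject H0.

rho = -0.0167, p = 0.966055, fail to reject H0 at alpha = 0.05.


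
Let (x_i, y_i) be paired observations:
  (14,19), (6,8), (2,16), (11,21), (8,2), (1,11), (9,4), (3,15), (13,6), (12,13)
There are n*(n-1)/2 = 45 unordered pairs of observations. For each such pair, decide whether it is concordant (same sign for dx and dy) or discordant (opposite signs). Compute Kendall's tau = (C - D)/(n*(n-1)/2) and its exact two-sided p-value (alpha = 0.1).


Step 1: Enumerate the 45 unordered pairs (i,j) with i<j and classify each by sign(x_j-x_i) * sign(y_j-y_i).
  (1,2):dx=-8,dy=-11->C; (1,3):dx=-12,dy=-3->C; (1,4):dx=-3,dy=+2->D; (1,5):dx=-6,dy=-17->C
  (1,6):dx=-13,dy=-8->C; (1,7):dx=-5,dy=-15->C; (1,8):dx=-11,dy=-4->C; (1,9):dx=-1,dy=-13->C
  (1,10):dx=-2,dy=-6->C; (2,3):dx=-4,dy=+8->D; (2,4):dx=+5,dy=+13->C; (2,5):dx=+2,dy=-6->D
  (2,6):dx=-5,dy=+3->D; (2,7):dx=+3,dy=-4->D; (2,8):dx=-3,dy=+7->D; (2,9):dx=+7,dy=-2->D
  (2,10):dx=+6,dy=+5->C; (3,4):dx=+9,dy=+5->C; (3,5):dx=+6,dy=-14->D; (3,6):dx=-1,dy=-5->C
  (3,7):dx=+7,dy=-12->D; (3,8):dx=+1,dy=-1->D; (3,9):dx=+11,dy=-10->D; (3,10):dx=+10,dy=-3->D
  (4,5):dx=-3,dy=-19->C; (4,6):dx=-10,dy=-10->C; (4,7):dx=-2,dy=-17->C; (4,8):dx=-8,dy=-6->C
  (4,9):dx=+2,dy=-15->D; (4,10):dx=+1,dy=-8->D; (5,6):dx=-7,dy=+9->D; (5,7):dx=+1,dy=+2->C
  (5,8):dx=-5,dy=+13->D; (5,9):dx=+5,dy=+4->C; (5,10):dx=+4,dy=+11->C; (6,7):dx=+8,dy=-7->D
  (6,8):dx=+2,dy=+4->C; (6,9):dx=+12,dy=-5->D; (6,10):dx=+11,dy=+2->C; (7,8):dx=-6,dy=+11->D
  (7,9):dx=+4,dy=+2->C; (7,10):dx=+3,dy=+9->C; (8,9):dx=+10,dy=-9->D; (8,10):dx=+9,dy=-2->D
  (9,10):dx=-1,dy=+7->D
Step 2: C = 23, D = 22, total pairs = 45.
Step 3: tau = (C - D)/(n(n-1)/2) = (23 - 22)/45 = 0.022222.
Step 4: Exact two-sided p-value (enumerate n! = 3628800 permutations of y under H0): p = 1.000000.
Step 5: alpha = 0.1. fail to reject H0.

tau_b = 0.0222 (C=23, D=22), p = 1.000000, fail to reject H0.


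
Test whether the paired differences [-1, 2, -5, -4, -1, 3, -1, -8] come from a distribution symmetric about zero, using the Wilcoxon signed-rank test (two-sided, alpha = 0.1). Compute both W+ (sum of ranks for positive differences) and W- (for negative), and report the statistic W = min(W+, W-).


Step 1: Drop any zero differences (none here) and take |d_i|.
|d| = [1, 2, 5, 4, 1, 3, 1, 8]
Step 2: Midrank |d_i| (ties get averaged ranks).
ranks: |1|->2, |2|->4, |5|->7, |4|->6, |1|->2, |3|->5, |1|->2, |8|->8
Step 3: Attach original signs; sum ranks with positive sign and with negative sign.
W+ = 4 + 5 = 9
W- = 2 + 7 + 6 + 2 + 2 + 8 = 27
(Check: W+ + W- = 36 should equal n(n+1)/2 = 36.)
Step 4: Test statistic W = min(W+, W-) = 9.
Step 5: Ties in |d|, so use the tie-corrected normal approximation.
        E[W] = n(n+1)/4 = 8*9/4 = 18.
        Tie groups: |d|=1 (t=3); sum(t^3 - t) = 24.
        Var[W] = n(n+1)(2n+1)/24 - sum(t^3-t)/48 = 1224/24 - 24/48 = 50.5.
        z = (W - E[W]) / sqrt(Var[W]) = (9 - 18) / 7.1063 = -1.2665.
        Two-sided p = 2*Phi(z) = 0.205343.
Step 6: alpha = 0.1. fail to reject H0.

W+ = 9, W- = 27, W = min = 9, p = 0.205343, fail to reject H0.


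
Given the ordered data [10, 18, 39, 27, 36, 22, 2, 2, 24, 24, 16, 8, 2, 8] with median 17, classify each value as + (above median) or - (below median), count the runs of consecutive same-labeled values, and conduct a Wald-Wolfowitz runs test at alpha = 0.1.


Step 1: Compute median = 17; label A = above, B = below.
Labels in order: BAAAAABBAABBBB  (n_A = 7, n_B = 7)
Step 2: Count runs R = 5.
Step 3: Under H0 (random ordering), E[R] = 2*n_A*n_B/(n_A+n_B) + 1 = 2*7*7/14 + 1 = 8.0000.
        Var[R] = 2*n_A*n_B*(2*n_A*n_B - n_A - n_B) / ((n_A+n_B)^2 * (n_A+n_B-1)) = 8232/2548 = 3.2308.
        SD[R] = 1.7974.
Step 4: Continuity-corrected z = (R + 0.5 - E[R]) / SD[R] = (5 + 0.5 - 8.0000) / 1.7974 = -1.3909.
Step 5: Two-sided p-value via normal approximation = 2*(1 - Phi(|z|)) = 0.164264.
Step 6: alpha = 0.1. fail to reject H0.

R = 5, z = -1.3909, p = 0.164264, fail to reject H0.


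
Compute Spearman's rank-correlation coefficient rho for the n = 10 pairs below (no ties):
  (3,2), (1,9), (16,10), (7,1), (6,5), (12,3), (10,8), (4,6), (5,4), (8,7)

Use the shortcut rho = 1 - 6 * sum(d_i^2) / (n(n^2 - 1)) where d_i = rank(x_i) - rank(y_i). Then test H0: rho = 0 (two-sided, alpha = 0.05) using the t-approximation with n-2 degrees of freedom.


Step 1: Rank x and y separately (midranks; no ties here).
rank(x): 3->2, 1->1, 16->10, 7->6, 6->5, 12->9, 10->8, 4->3, 5->4, 8->7
rank(y): 2->2, 9->9, 10->10, 1->1, 5->5, 3->3, 8->8, 6->6, 4->4, 7->7
Step 2: d_i = R_x(i) - R_y(i); compute d_i^2.
  (2-2)^2=0, (1-9)^2=64, (10-10)^2=0, (6-1)^2=25, (5-5)^2=0, (9-3)^2=36, (8-8)^2=0, (3-6)^2=9, (4-4)^2=0, (7-7)^2=0
sum(d^2) = 134.
Step 3: rho = 1 - 6*134 / (10*(10^2 - 1)) = 1 - 804/990 = 0.187879.
Step 4: Under H0, t = rho * sqrt((n-2)/(1-rho^2)) = 0.5410 ~ t(8).
Step 5: Two-sided p-value from the t-distribution with 8 df = 0.603218.
Step 6: alpha = 0.05. fail to reject H0.

rho = 0.1879, p = 0.603218, fail to reject H0 at alpha = 0.05.


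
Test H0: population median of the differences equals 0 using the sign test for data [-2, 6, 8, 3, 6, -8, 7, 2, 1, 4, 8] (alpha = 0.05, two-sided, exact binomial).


Step 1: Discard zero differences. Original n = 11; n_eff = number of nonzero differences = 11.
Nonzero differences (with sign): -2, +6, +8, +3, +6, -8, +7, +2, +1, +4, +8
Step 2: Count signs: positive = 9, negative = 2.
Step 3: Under H0: P(positive) = 0.5, so the number of positives S ~ Bin(11, 0.5).
Step 4: Two-sided exact p-value = sum of Bin(11,0.5) probabilities at or below the observed probability = 0.065430.
Step 5: alpha = 0.05. fail to reject H0.

n_eff = 11, pos = 9, neg = 2, p = 0.065430, fail to reject H0.


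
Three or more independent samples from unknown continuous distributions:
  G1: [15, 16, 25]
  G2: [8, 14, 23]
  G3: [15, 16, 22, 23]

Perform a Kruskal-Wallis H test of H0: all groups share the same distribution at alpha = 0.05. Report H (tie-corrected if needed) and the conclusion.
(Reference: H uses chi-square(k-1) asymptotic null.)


Step 1: Combine all N = 10 observations and assign midranks.
sorted (value, group, rank): (8,G2,1), (14,G2,2), (15,G1,3.5), (15,G3,3.5), (16,G1,5.5), (16,G3,5.5), (22,G3,7), (23,G2,8.5), (23,G3,8.5), (25,G1,10)
Step 2: Sum ranks within each group.
R_1 = 19 (n_1 = 3)
R_2 = 11.5 (n_2 = 3)
R_3 = 24.5 (n_3 = 4)
Step 3: H = 12/(N(N+1)) * sum(R_i^2/n_i) - 3(N+1)
     = 12/(10*11) * (19^2/3 + 11.5^2/3 + 24.5^2/4) - 3*11
     = 0.109091 * 314.479 - 33
     = 1.306818.
Step 4: Ties present; correction factor C = 1 - 18/(10^3 - 10) = 0.981818. Corrected H = 1.306818 / 0.981818 = 1.331019.
Step 5: Under H0, H ~ chi^2(2); p-value = 0.514012.
Step 6: alpha = 0.05. fail to reject H0.

H = 1.3310, df = 2, p = 0.514012, fail to reject H0.


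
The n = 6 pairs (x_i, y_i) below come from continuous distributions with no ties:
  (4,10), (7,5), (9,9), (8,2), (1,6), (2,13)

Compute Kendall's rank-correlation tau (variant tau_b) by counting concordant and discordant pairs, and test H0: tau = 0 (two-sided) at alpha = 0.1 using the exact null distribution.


Step 1: Enumerate the 15 unordered pairs (i,j) with i<j and classify each by sign(x_j-x_i) * sign(y_j-y_i).
  (1,2):dx=+3,dy=-5->D; (1,3):dx=+5,dy=-1->D; (1,4):dx=+4,dy=-8->D; (1,5):dx=-3,dy=-4->C
  (1,6):dx=-2,dy=+3->D; (2,3):dx=+2,dy=+4->C; (2,4):dx=+1,dy=-3->D; (2,5):dx=-6,dy=+1->D
  (2,6):dx=-5,dy=+8->D; (3,4):dx=-1,dy=-7->C; (3,5):dx=-8,dy=-3->C; (3,6):dx=-7,dy=+4->D
  (4,5):dx=-7,dy=+4->D; (4,6):dx=-6,dy=+11->D; (5,6):dx=+1,dy=+7->C
Step 2: C = 5, D = 10, total pairs = 15.
Step 3: tau = (C - D)/(n(n-1)/2) = (5 - 10)/15 = -0.333333.
Step 4: Exact two-sided p-value (enumerate n! = 720 permutations of y under H0): p = 0.469444.
Step 5: alpha = 0.1. fail to reject H0.

tau_b = -0.3333 (C=5, D=10), p = 0.469444, fail to reject H0.


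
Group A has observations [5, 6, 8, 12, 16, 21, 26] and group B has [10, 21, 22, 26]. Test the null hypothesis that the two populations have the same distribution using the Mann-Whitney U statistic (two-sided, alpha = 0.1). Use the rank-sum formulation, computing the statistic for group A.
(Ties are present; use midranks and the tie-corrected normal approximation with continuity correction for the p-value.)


Step 1: Combine and sort all 11 observations; assign midranks.
sorted (value, group): (5,X), (6,X), (8,X), (10,Y), (12,X), (16,X), (21,X), (21,Y), (22,Y), (26,X), (26,Y)
ranks: 5->1, 6->2, 8->3, 10->4, 12->5, 16->6, 21->7.5, 21->7.5, 22->9, 26->10.5, 26->10.5
Step 2: Rank sum for X: R1 = 1 + 2 + 3 + 5 + 6 + 7.5 + 10.5 = 35.
Step 3: U_X = R1 - n1(n1+1)/2 = 35 - 7*8/2 = 35 - 28 = 7.
       U_Y = n1*n2 - U_X = 28 - 7 = 21.
Step 4: Ties are present, so use the tie-corrected normal approximation (with continuity correction) for the p-value.
Step 5: p-value = 0.217200; compare to alpha = 0.1. fail to reject H0.

U_X = 7, p = 0.217200, fail to reject H0 at alpha = 0.1.


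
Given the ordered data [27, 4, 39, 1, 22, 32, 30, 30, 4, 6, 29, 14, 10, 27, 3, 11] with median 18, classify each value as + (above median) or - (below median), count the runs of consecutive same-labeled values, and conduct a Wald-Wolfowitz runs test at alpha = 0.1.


Step 1: Compute median = 18; label A = above, B = below.
Labels in order: ABABAAAABBABBABB  (n_A = 8, n_B = 8)
Step 2: Count runs R = 10.
Step 3: Under H0 (random ordering), E[R] = 2*n_A*n_B/(n_A+n_B) + 1 = 2*8*8/16 + 1 = 9.0000.
        Var[R] = 2*n_A*n_B*(2*n_A*n_B - n_A - n_B) / ((n_A+n_B)^2 * (n_A+n_B-1)) = 14336/3840 = 3.7333.
        SD[R] = 1.9322.
Step 4: Continuity-corrected z = (R - 0.5 - E[R]) / SD[R] = (10 - 0.5 - 9.0000) / 1.9322 = 0.2588.
Step 5: Two-sided p-value via normal approximation = 2*(1 - Phi(|z|)) = 0.795809.
Step 6: alpha = 0.1. fail to reject H0.

R = 10, z = 0.2588, p = 0.795809, fail to reject H0.


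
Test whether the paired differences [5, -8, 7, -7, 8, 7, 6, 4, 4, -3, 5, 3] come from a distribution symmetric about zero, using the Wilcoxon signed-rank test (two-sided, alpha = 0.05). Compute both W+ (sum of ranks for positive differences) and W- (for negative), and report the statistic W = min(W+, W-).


Step 1: Drop any zero differences (none here) and take |d_i|.
|d| = [5, 8, 7, 7, 8, 7, 6, 4, 4, 3, 5, 3]
Step 2: Midrank |d_i| (ties get averaged ranks).
ranks: |5|->5.5, |8|->11.5, |7|->9, |7|->9, |8|->11.5, |7|->9, |6|->7, |4|->3.5, |4|->3.5, |3|->1.5, |5|->5.5, |3|->1.5
Step 3: Attach original signs; sum ranks with positive sign and with negative sign.
W+ = 5.5 + 9 + 11.5 + 9 + 7 + 3.5 + 3.5 + 5.5 + 1.5 = 56
W- = 11.5 + 9 + 1.5 = 22
(Check: W+ + W- = 78 should equal n(n+1)/2 = 78.)
Step 4: Test statistic W = min(W+, W-) = 22.
Step 5: Ties in |d|, so use the tie-corrected normal approximation.
        E[W] = n(n+1)/4 = 12*13/4 = 39.
        Tie groups: |d|=3 (t=2), |d|=4 (t=2), |d|=5 (t=2), |d|=7 (t=3), |d|=8 (t=2); sum(t^3 - t) = 48.
        Var[W] = n(n+1)(2n+1)/24 - sum(t^3-t)/48 = 3900/24 - 48/48 = 161.5.
        z = (W - E[W]) / sqrt(Var[W]) = (22 - 39) / 12.7083 = -1.3377.
        Two-sided p = 2*Phi(z) = 0.180990.
Step 6: alpha = 0.05. fail to reject H0.

W+ = 56, W- = 22, W = min = 22, p = 0.180990, fail to reject H0.


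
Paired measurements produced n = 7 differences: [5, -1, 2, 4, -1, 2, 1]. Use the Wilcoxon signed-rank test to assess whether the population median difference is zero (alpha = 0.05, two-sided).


Step 1: Drop any zero differences (none here) and take |d_i|.
|d| = [5, 1, 2, 4, 1, 2, 1]
Step 2: Midrank |d_i| (ties get averaged ranks).
ranks: |5|->7, |1|->2, |2|->4.5, |4|->6, |1|->2, |2|->4.5, |1|->2
Step 3: Attach original signs; sum ranks with positive sign and with negative sign.
W+ = 7 + 4.5 + 6 + 4.5 + 2 = 24
W- = 2 + 2 = 4
(Check: W+ + W- = 28 should equal n(n+1)/2 = 28.)
Step 4: Test statistic W = min(W+, W-) = 4.
Step 5: Ties in |d|, so use the tie-corrected normal approximation.
        E[W] = n(n+1)/4 = 7*8/4 = 14.
        Tie groups: |d|=1 (t=3), |d|=2 (t=2); sum(t^3 - t) = 30.
        Var[W] = n(n+1)(2n+1)/24 - sum(t^3-t)/48 = 840/24 - 30/48 = 34.375.
        z = (W - E[W]) / sqrt(Var[W]) = (4 - 14) / 5.8630 = -1.7056.
        Two-sided p = 2*Phi(z) = 0.088082.
Step 6: alpha = 0.05. fail to reject H0.

W+ = 24, W- = 4, W = min = 4, p = 0.088082, fail to reject H0.


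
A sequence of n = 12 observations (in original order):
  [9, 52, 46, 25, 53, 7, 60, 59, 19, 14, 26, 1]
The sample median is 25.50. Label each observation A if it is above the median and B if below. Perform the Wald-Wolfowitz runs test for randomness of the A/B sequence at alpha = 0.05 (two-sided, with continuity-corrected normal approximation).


Step 1: Compute median = 25.50; label A = above, B = below.
Labels in order: BAABABAABBAB  (n_A = 6, n_B = 6)
Step 2: Count runs R = 9.
Step 3: Under H0 (random ordering), E[R] = 2*n_A*n_B/(n_A+n_B) + 1 = 2*6*6/12 + 1 = 7.0000.
        Var[R] = 2*n_A*n_B*(2*n_A*n_B - n_A - n_B) / ((n_A+n_B)^2 * (n_A+n_B-1)) = 4320/1584 = 2.7273.
        SD[R] = 1.6514.
Step 4: Continuity-corrected z = (R - 0.5 - E[R]) / SD[R] = (9 - 0.5 - 7.0000) / 1.6514 = 0.9083.
Step 5: Two-sided p-value via normal approximation = 2*(1 - Phi(|z|)) = 0.363722.
Step 6: alpha = 0.05. fail to reject H0.

R = 9, z = 0.9083, p = 0.363722, fail to reject H0.


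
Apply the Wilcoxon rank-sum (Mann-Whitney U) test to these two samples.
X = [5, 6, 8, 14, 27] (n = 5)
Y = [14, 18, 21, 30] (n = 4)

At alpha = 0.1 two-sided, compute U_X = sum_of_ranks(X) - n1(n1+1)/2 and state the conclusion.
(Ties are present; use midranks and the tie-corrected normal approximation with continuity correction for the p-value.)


Step 1: Combine and sort all 9 observations; assign midranks.
sorted (value, group): (5,X), (6,X), (8,X), (14,X), (14,Y), (18,Y), (21,Y), (27,X), (30,Y)
ranks: 5->1, 6->2, 8->3, 14->4.5, 14->4.5, 18->6, 21->7, 27->8, 30->9
Step 2: Rank sum for X: R1 = 1 + 2 + 3 + 4.5 + 8 = 18.5.
Step 3: U_X = R1 - n1(n1+1)/2 = 18.5 - 5*6/2 = 18.5 - 15 = 3.5.
       U_Y = n1*n2 - U_X = 20 - 3.5 = 16.5.
Step 4: Ties are present, so use the tie-corrected normal approximation (with continuity correction) for the p-value.
Step 5: p-value = 0.139983; compare to alpha = 0.1. fail to reject H0.

U_X = 3.5, p = 0.139983, fail to reject H0 at alpha = 0.1.


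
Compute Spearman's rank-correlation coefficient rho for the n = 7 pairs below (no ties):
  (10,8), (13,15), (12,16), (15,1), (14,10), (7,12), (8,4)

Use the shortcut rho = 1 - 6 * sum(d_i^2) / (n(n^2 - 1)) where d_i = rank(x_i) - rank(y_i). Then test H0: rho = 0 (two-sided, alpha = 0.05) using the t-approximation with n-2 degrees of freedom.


Step 1: Rank x and y separately (midranks; no ties here).
rank(x): 10->3, 13->5, 12->4, 15->7, 14->6, 7->1, 8->2
rank(y): 8->3, 15->6, 16->7, 1->1, 10->4, 12->5, 4->2
Step 2: d_i = R_x(i) - R_y(i); compute d_i^2.
  (3-3)^2=0, (5-6)^2=1, (4-7)^2=9, (7-1)^2=36, (6-4)^2=4, (1-5)^2=16, (2-2)^2=0
sum(d^2) = 66.
Step 3: rho = 1 - 6*66 / (7*(7^2 - 1)) = 1 - 396/336 = -0.178571.
Step 4: Under H0, t = rho * sqrt((n-2)/(1-rho^2)) = -0.4058 ~ t(5).
Step 5: Two-sided p-value from the t-distribution with 5 df = 0.701658.
Step 6: alpha = 0.05. fail to reject H0.

rho = -0.1786, p = 0.701658, fail to reject H0 at alpha = 0.05.


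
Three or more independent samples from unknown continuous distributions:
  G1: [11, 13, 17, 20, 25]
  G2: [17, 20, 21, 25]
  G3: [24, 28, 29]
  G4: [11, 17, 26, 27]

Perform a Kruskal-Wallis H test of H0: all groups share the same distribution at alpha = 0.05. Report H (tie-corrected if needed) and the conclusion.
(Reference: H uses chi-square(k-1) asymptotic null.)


Step 1: Combine all N = 16 observations and assign midranks.
sorted (value, group, rank): (11,G1,1.5), (11,G4,1.5), (13,G1,3), (17,G1,5), (17,G2,5), (17,G4,5), (20,G1,7.5), (20,G2,7.5), (21,G2,9), (24,G3,10), (25,G1,11.5), (25,G2,11.5), (26,G4,13), (27,G4,14), (28,G3,15), (29,G3,16)
Step 2: Sum ranks within each group.
R_1 = 28.5 (n_1 = 5)
R_2 = 33 (n_2 = 4)
R_3 = 41 (n_3 = 3)
R_4 = 33.5 (n_4 = 4)
Step 3: H = 12/(N(N+1)) * sum(R_i^2/n_i) - 3(N+1)
     = 12/(16*17) * (28.5^2/5 + 33^2/4 + 41^2/3 + 33.5^2/4) - 3*17
     = 0.044118 * 1275.6 - 51
     = 5.276287.
Step 4: Ties present; correction factor C = 1 - 42/(16^3 - 16) = 0.989706. Corrected H = 5.276287 / 0.989706 = 5.331166.
Step 5: Under H0, H ~ chi^2(3); p-value = 0.149093.
Step 6: alpha = 0.05. fail to reject H0.

H = 5.3312, df = 3, p = 0.149093, fail to reject H0.
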